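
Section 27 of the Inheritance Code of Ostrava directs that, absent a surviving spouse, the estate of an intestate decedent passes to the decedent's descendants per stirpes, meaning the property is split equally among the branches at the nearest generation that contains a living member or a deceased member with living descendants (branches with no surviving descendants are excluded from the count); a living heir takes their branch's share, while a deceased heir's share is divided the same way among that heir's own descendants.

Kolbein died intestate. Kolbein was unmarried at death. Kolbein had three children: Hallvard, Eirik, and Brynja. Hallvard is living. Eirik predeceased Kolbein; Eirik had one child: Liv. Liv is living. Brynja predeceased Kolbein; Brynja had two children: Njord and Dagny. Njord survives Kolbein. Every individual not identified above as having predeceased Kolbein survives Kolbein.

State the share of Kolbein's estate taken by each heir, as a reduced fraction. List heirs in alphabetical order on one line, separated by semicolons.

There is no surviving spouse, so the entire estate passes to Kolbein's descendants per stirpes.
The estate is divided into 3 equal shares of 1/3 among Hallvard, Eirik, Brynja.
Hallvard is living and takes 1/3.
Eirik predeceased; the 1/3 allotted to Eirik's branch passes to Eirik's issue by representation.
Liv is the sole taker at this level and receives the full 1/3.
Brynja predeceased; the 1/3 allotted to Brynja's branch passes to Brynja's issue by representation.
The 1/3 is divided into 2 equal shares of 1/6 among Njord, Dagny.
Njord is living and takes 1/6.
Dagny is living and takes 1/6.

Dagny 1/6; Hallvard 1/3; Liv 1/3; Njord 1/6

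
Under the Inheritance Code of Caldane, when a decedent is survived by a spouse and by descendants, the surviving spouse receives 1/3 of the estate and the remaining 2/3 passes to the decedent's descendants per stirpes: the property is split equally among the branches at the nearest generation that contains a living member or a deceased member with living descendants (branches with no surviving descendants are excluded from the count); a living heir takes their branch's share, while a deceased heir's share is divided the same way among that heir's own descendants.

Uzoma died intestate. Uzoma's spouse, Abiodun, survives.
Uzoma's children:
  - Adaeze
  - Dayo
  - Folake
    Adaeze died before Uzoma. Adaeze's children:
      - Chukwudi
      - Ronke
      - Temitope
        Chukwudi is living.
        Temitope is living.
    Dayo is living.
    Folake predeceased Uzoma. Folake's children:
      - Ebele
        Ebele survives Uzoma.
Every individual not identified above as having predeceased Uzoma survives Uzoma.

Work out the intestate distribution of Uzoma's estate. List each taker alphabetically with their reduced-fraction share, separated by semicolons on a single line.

Abiodun, as surviving spouse, takes 1/3.
The remaining 2/3 passes to Uzoma's descendants per stirpes.
The 2/3 is divided into 3 equal shares of 2/9 among Adaeze, Dayo, Folake.
Adaeze predeceased; the 2/9 allotted to Adaeze's branch passes to Adaeze's issue by representation.
The 2/9 is divided into 3 equal shares of 2/27 among Chukwudi, Ronke, Temitope.
Chukwudi is living and takes 2/27.
Ronke is living and takes 2/27.
Temitope is living and takes 2/27.
Dayo is living and takes 2/9.
Folake predeceased; the 2/9 allotted to Folake's branch passes to Folake's issue by representation.
Ebele is the sole taker at this level and receives the full 2/9.

Abiodun 1/3; Chukwudi 2/27; Dayo 2/9; Ebele 2/9; Ronke 2/27; Temitope 2/27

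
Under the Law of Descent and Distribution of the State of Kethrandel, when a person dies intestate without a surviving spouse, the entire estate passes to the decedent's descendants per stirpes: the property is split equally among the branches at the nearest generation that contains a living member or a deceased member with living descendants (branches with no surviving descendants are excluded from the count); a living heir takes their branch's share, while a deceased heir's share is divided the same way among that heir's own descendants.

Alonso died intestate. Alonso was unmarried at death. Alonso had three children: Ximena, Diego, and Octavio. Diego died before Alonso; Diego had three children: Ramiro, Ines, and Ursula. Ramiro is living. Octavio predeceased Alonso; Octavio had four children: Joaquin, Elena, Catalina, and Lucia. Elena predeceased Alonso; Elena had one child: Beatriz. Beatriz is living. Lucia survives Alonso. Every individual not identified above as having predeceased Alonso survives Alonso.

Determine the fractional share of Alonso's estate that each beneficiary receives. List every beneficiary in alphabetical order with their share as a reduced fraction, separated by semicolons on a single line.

Beatriz 1/12; Catalina 1/12; Ines 1/9; Joaquin 1/12; Lucia 1/12; Ramiro 1/9; Ursula 1/9; Ximena 1/3

There is no surviving spouse, so the entire estate passes to Alonso's descendants per stirpes.
The estate is divided into 3 equal shares of 1/3 among Ximena, Diego, Octavio.
Ximena is living and takes 1/3.
Diego predeceased; the 1/3 allotted to Diego's branch passes to Diego's issue by representation.
The 1/3 is divided into 3 equal shares of 1/9 among Ramiro, Ines, Ursula.
Ramiro is living and takes 1/9.
Ines is living and takes 1/9.
Ursula is living and takes 1/9.
Octavio predeceased; the 1/3 allotted to Octavio's branch passes to Octavio's issue by representation.
The 1/3 is divided into 4 equal shares of 1/12 among Joaquin, Elena, Catalina, Lucia.
Joaquin is living and takes 1/12.
Elena predeceased; the 1/12 allotted to Elena's branch passes to Elena's issue by representation.
Beatriz is the sole taker at this level and receives the full 1/12.
Catalina is living and takes 1/12.
Lucia is living and takes 1/12.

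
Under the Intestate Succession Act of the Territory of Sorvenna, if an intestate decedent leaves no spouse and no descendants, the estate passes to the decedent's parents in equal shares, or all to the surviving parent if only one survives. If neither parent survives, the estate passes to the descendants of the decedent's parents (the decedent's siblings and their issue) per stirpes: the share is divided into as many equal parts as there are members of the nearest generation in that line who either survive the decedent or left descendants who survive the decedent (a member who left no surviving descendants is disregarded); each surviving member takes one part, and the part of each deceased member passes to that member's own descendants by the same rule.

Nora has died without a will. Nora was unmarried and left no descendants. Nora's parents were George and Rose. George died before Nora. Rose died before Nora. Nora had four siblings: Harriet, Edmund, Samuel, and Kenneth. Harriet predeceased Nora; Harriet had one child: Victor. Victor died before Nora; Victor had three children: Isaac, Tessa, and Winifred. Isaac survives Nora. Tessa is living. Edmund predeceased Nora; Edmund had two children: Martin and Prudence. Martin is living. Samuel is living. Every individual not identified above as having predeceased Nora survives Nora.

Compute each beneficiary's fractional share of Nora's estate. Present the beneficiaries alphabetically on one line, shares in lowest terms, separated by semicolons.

Isaac 1/12; Kenneth 1/4; Martin 1/8; Prudence 1/8; Samuel 1/4; Tessa 1/12; Winifred 1/12

Neither parent survives and there are no descendants, so the estate passes to Nora's siblings and their issue per stirpes.
The estate is divided into 4 equal shares of 1/4 among Harriet, Edmund, Samuel, Kenneth.
Harriet predeceased; the 1/4 allotted to Harriet's branch passes to Harriet's issue by representation.
Victor's line is the sole branch at this level, so the full 1/4 passes to Victor's issue by representation.
The 1/4 is divided into 3 equal shares of 1/12 among Isaac, Tessa, Winifred.
Isaac is living and takes 1/12.
Tessa is living and takes 1/12.
Winifred is living and takes 1/12.
Edmund predeceased; the 1/4 allotted to Edmund's branch passes to Edmund's issue by representation.
The 1/4 is divided into 2 equal shares of 1/8 among Martin, Prudence.
Martin is living and takes 1/8.
Prudence is living and takes 1/8.
Samuel is living and takes 1/4.
Kenneth is living and takes 1/4.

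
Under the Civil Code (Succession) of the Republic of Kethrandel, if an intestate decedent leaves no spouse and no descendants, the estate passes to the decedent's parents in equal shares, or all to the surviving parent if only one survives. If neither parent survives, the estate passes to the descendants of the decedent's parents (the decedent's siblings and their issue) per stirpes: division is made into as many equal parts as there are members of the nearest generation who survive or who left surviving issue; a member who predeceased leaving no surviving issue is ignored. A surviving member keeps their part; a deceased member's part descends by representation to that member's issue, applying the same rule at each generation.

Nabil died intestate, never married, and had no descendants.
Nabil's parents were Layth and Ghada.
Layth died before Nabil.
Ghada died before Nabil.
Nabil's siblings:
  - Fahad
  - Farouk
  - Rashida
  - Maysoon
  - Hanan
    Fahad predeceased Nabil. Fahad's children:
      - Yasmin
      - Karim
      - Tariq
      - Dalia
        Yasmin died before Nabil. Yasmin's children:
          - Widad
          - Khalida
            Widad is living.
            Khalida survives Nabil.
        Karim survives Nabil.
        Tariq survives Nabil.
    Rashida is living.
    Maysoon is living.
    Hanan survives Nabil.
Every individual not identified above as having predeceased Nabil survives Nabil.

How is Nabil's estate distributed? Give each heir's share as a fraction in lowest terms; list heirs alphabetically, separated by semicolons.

Dalia 1/20; Farouk 1/5; Hanan 1/5; Karim 1/20; Khalida 1/40; Maysoon 1/5; Rashida 1/5; Tariq 1/20; Widad 1/40

Neither parent survives and there are no descendants, so the estate passes to Nabil's siblings and their issue per stirpes.
The estate is divided into 5 equal shares of 1/5 among Fahad, Farouk, Rashida, Maysoon, Hanan.
Fahad predeceased; the 1/5 allotted to Fahad's branch passes to Fahad's issue by representation.
The 1/5 is divided into 4 equal shares of 1/20 among Yasmin, Karim, Tariq, Dalia.
Yasmin predeceased; the 1/20 allotted to Yasmin's branch passes to Yasmin's issue by representation.
The 1/20 is divided into 2 equal shares of 1/40 among Widad, Khalida.
Widad is living and takes 1/40.
Khalida is living and takes 1/40.
Karim is living and takes 1/20.
Tariq is living and takes 1/20.
Dalia is living and takes 1/20.
Farouk is living and takes 1/5.
Rashida is living and takes 1/5.
Maysoon is living and takes 1/5.
Hanan is living and takes 1/5.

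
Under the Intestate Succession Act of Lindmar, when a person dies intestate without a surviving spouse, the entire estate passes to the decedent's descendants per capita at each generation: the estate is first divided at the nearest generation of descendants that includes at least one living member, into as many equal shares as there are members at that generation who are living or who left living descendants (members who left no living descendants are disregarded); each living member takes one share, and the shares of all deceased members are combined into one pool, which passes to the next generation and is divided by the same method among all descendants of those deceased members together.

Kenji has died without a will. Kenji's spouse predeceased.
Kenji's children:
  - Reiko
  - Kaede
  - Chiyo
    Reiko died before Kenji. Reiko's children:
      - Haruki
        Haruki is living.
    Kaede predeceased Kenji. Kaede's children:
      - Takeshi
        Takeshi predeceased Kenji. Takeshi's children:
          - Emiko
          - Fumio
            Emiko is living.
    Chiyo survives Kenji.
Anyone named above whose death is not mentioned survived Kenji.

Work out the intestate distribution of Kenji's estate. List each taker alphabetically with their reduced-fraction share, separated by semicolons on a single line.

Chiyo 1/3; Emiko 1/6; Fumio 1/6; Haruki 1/3

There is no surviving spouse, so the entire estate passes to Kenji's descendants per capita at each generation.
At generation 1 (Reiko, Kaede, Chiyo) there are 3 shares of (1)/3 = 1/3 each.
Living: Chiyo — each takes 1/3.
Deceased: Reiko and Kaede. Their combined 2/3 is pooled and carried to generation 2.
At generation 2 (Haruki, Takeshi) there are 2 shares of (2/3)/2 = 1/3 each.
Living: Haruki — each takes 1/3.
Deceased: Takeshi. That 1/3 share is carried to generation 3.
At generation 3 (Emiko, Fumio) there are 2 shares of (1/3)/2 = 1/6 each.
Living: Emiko and Fumio — each takes 1/6.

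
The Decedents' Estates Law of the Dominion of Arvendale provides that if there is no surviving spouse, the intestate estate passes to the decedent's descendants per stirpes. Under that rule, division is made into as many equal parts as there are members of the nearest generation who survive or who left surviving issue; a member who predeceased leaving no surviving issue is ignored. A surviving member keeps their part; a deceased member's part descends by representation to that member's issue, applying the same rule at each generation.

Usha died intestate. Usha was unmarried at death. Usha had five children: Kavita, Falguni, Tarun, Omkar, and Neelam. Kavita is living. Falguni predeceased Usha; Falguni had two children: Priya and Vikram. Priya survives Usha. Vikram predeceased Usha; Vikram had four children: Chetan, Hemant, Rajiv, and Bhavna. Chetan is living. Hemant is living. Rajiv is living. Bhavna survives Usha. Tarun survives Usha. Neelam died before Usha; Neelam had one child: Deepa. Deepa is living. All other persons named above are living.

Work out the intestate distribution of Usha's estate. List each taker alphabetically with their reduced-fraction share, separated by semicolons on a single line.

Bhavna 1/40; Chetan 1/40; Deepa 1/5; Hemant 1/40; Kavita 1/5; Omkar 1/5; Priya 1/10; Rajiv 1/40; Tarun 1/5

There is no surviving spouse, so the entire estate passes to Usha's descendants per stirpes.
The estate is divided into 5 equal shares of 1/5 among Kavita, Falguni, Tarun, Omkar, Neelam.
Kavita is living and takes 1/5.
Falguni predeceased; the 1/5 allotted to Falguni's branch passes to Falguni's issue by representation.
The 1/5 is divided into 2 equal shares of 1/10 among Priya, Vikram.
Priya is living and takes 1/10.
Vikram predeceased; the 1/10 allotted to Vikram's branch passes to Vikram's issue by representation.
The 1/10 is divided into 4 equal shares of 1/40 among Chetan, Hemant, Rajiv, Bhavna.
Chetan is living and takes 1/40.
Hemant is living and takes 1/40.
Rajiv is living and takes 1/40.
Bhavna is living and takes 1/40.
Tarun is living and takes 1/5.
Omkar is living and takes 1/5.
Neelam predeceased; the 1/5 allotted to Neelam's branch passes to Neelam's issue by representation.
Deepa is the sole taker at this level and receives the full 1/5.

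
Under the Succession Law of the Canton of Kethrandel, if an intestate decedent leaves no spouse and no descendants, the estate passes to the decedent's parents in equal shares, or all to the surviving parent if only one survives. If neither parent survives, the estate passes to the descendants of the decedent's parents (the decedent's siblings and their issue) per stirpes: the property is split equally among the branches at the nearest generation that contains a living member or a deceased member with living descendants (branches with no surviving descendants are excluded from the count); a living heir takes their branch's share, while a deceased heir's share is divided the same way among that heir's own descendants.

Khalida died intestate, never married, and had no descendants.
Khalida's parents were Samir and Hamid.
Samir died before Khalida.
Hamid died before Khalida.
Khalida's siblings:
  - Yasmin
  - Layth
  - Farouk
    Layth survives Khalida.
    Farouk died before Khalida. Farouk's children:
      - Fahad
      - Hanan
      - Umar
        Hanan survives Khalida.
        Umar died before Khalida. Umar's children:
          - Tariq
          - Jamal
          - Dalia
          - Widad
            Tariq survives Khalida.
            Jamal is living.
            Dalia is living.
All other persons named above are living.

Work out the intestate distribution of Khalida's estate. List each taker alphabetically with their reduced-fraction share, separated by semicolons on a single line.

Dalia 1/36; Fahad 1/9; Hanan 1/9; Jamal 1/36; Layth 1/3; Tariq 1/36; Widad 1/36; Yasmin 1/3

Neither parent survives and there are no descendants, so the estate passes to Khalida's siblings and their issue per stirpes.
The estate is divided into 3 equal shares of 1/3 among Yasmin, Layth, Farouk.
Yasmin is living and takes 1/3.
Layth is living and takes 1/3.
Farouk predeceased; the 1/3 allotted to Farouk's branch passes to Farouk's issue by representation.
The 1/3 is divided into 3 equal shares of 1/9 among Fahad, Hanan, Umar.
Fahad is living and takes 1/9.
Hanan is living and takes 1/9.
Umar predeceased; the 1/9 allotted to Umar's branch passes to Umar's issue by representation.
The 1/9 is divided into 4 equal shares of 1/36 among Tariq, Jamal, Dalia, Widad.
Tariq is living and takes 1/36.
Jamal is living and takes 1/36.
Dalia is living and takes 1/36.
Widad is living and takes 1/36.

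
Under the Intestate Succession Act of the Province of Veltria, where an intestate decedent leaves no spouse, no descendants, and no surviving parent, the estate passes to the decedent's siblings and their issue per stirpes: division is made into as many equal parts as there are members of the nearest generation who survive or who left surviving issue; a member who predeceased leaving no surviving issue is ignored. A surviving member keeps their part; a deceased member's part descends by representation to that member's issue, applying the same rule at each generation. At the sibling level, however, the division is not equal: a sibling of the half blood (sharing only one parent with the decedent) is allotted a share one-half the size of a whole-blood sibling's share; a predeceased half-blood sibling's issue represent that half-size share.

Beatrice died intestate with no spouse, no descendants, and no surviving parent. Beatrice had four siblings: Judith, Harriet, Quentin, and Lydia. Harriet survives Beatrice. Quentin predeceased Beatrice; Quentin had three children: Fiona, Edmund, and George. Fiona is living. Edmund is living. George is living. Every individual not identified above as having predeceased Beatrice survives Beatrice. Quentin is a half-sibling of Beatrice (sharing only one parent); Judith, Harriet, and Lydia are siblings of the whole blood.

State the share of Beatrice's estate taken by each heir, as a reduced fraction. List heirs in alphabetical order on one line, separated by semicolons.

Edmund 1/21; Fiona 1/21; George 1/21; Harriet 2/7; Judith 2/7; Lydia 2/7

No spouse, descendants, or parent survives, so the estate passes to Beatrice's siblings per stirpes.
Half-blood siblings count for one-half the weight of whole-blood siblings at the initial division.
Dividing 1 in proportion to weights (total weight 7/2): Judith (weight 1) → 2/7; Harriet (weight 1) → 2/7; Quentin (weight 1/2) → 1/7; Lydia (weight 1) → 2/7.
Judith is living and takes 2/7.
Harriet is living and takes 2/7.
Quentin predeceased; the 1/7 allotted to Quentin's branch passes to Quentin's issue by representation.
The 1/7 is divided into 3 equal shares of 1/21 among Fiona, Edmund, George.
Fiona is living and takes 1/21.
Edmund is living and takes 1/21.
George is living and takes 1/21.
Lydia is living and takes 2/7.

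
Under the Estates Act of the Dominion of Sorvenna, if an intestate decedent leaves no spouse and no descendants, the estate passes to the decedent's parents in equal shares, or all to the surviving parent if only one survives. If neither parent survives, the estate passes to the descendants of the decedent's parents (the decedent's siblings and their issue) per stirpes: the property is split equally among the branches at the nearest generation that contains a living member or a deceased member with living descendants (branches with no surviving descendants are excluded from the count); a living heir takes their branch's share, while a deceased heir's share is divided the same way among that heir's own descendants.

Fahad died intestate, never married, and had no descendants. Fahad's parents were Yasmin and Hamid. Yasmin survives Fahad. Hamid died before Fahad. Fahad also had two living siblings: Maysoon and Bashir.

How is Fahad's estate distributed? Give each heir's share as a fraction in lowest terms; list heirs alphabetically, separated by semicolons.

Yasmin 1

Only one parent, Yasmin, survives, so Yasmin takes the entire estate. The siblings take nothing because a surviving parent has priority.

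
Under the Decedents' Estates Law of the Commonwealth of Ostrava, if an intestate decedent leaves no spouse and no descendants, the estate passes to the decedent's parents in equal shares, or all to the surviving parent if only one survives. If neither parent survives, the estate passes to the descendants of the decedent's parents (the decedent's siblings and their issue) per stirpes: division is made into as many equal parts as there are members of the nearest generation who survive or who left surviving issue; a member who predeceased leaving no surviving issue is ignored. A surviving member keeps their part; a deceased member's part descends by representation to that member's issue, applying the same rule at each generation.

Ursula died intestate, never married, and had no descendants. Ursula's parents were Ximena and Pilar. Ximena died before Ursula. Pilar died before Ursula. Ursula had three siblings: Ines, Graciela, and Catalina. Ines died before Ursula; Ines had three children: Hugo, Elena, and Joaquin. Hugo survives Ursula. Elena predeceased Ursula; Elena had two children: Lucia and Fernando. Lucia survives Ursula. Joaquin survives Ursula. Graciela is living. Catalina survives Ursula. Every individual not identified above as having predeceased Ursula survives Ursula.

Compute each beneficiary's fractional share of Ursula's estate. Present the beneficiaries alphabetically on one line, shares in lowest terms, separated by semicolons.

Neither parent survives and there are no descendants, so the estate passes to Ursula's siblings and their issue per stirpes.
The estate is divided into 3 equal shares of 1/3 among Ines, Graciela, Catalina.
Ines predeceased; the 1/3 allotted to Ines's branch passes to Ines's issue by representation.
The 1/3 is divided into 3 equal shares of 1/9 among Hugo, Elena, Joaquin.
Hugo is living and takes 1/9.
Elena predeceased; the 1/9 allotted to Elena's branch passes to Elena's issue by representation.
The 1/9 is divided into 2 equal shares of 1/18 among Lucia, Fernando.
Lucia is living and takes 1/18.
Fernando is living and takes 1/18.
Joaquin is living and takes 1/9.
Graciela is living and takes 1/3.
Catalina is living and takes 1/3.

Catalina 1/3; Fernando 1/18; Graciela 1/3; Hugo 1/9; Joaquin 1/9; Lucia 1/18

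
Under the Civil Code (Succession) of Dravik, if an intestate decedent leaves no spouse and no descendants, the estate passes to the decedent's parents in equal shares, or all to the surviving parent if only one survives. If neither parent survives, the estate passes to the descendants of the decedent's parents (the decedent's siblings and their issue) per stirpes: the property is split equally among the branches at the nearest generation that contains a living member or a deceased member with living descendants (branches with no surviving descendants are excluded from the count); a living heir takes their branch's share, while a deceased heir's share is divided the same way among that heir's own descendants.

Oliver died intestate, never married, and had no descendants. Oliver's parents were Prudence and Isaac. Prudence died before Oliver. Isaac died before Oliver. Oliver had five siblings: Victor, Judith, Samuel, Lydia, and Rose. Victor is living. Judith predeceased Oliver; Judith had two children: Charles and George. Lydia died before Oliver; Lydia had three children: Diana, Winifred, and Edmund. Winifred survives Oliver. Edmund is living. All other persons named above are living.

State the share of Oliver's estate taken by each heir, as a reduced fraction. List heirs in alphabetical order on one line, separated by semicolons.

Charles 1/10; Diana 1/15; Edmund 1/15; George 1/10; Rose 1/5; Samuel 1/5; Victor 1/5; Winifred 1/15

Neither parent survives and there are no descendants, so the estate passes to Oliver's siblings and their issue per stirpes.
The estate is divided into 5 equal shares of 1/5 among Victor, Judith, Samuel, Lydia, Rose.
Victor is living and takes 1/5.
Judith predeceased; the 1/5 allotted to Judith's branch passes to Judith's issue by representation.
The 1/5 is divided into 2 equal shares of 1/10 among Charles, George.
Charles is living and takes 1/10.
George is living and takes 1/10.
Samuel is living and takes 1/5.
Lydia predeceased; the 1/5 allotted to Lydia's branch passes to Lydia's issue by representation.
The 1/5 is divided into 3 equal shares of 1/15 among Diana, Winifred, Edmund.
Diana is living and takes 1/15.
Winifred is living and takes 1/15.
Edmund is living and takes 1/15.
Rose is living and takes 1/5.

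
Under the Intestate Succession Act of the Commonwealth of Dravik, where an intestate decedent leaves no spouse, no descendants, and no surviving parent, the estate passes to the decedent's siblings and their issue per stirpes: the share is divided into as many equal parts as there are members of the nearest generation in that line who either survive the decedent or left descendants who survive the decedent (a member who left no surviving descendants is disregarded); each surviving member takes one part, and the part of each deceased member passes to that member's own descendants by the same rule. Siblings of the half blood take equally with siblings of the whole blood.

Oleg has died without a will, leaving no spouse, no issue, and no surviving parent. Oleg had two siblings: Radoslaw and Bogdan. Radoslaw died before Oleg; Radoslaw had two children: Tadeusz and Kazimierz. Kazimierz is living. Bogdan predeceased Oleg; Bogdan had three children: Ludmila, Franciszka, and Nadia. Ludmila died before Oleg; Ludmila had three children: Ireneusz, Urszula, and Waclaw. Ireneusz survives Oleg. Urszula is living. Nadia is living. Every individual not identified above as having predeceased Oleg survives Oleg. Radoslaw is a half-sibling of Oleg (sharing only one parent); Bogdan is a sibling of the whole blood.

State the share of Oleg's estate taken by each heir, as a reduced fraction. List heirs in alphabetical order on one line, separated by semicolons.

No spouse, descendants, or parent survives, so the estate passes to Oleg's siblings per stirpes.
Half-blood and whole-blood siblings take equally under the stated rule.
The estate is divided into 2 equal shares of 1/2 among Radoslaw, Bogdan.
Radoslaw predeceased; the 1/2 allotted to Radoslaw's branch passes to Radoslaw's issue by representation.
The 1/2 is divided into 2 equal shares of 1/4 among Tadeusz, Kazimierz.
Tadeusz is living and takes 1/4.
Kazimierz is living and takes 1/4.
Bogdan predeceased; the 1/2 allotted to Bogdan's branch passes to Bogdan's issue by representation.
The 1/2 is divided into 3 equal shares of 1/6 among Ludmila, Franciszka, Nadia.
Ludmila predeceased; the 1/6 allotted to Ludmila's branch passes to Ludmila's issue by representation.
The 1/6 is divided into 3 equal shares of 1/18 among Ireneusz, Urszula, Waclaw.
Ireneusz is living and takes 1/18.
Urszula is living and takes 1/18.
Waclaw is living and takes 1/18.
Franciszka is living and takes 1/6.
Nadia is living and takes 1/6.

Franciszka 1/6; Ireneusz 1/18; Kazimierz 1/4; Nadia 1/6; Tadeusz 1/4; Urszula 1/18; Waclaw 1/18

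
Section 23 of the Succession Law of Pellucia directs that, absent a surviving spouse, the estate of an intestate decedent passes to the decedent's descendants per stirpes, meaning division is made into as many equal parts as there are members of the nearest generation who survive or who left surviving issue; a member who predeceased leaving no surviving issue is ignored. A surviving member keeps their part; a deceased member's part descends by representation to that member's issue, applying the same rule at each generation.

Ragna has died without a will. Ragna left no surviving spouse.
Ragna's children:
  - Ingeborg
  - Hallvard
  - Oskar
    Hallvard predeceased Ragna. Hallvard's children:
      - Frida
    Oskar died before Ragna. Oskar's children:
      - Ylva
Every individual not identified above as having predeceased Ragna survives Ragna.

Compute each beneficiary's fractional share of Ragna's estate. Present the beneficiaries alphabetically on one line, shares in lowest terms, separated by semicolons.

There is no surviving spouse, so the entire estate passes to Ragna's descendants per stirpes.
The estate is divided into 3 equal shares of 1/3 among Ingeborg, Hallvard, Oskar.
Ingeborg is living and takes 1/3.
Hallvard predeceased; the 1/3 allotted to Hallvard's branch passes to Hallvard's issue by representation.
Frida is the sole taker at this level and receives the full 1/3.
Oskar predeceased; the 1/3 allotted to Oskar's branch passes to Oskar's issue by representation.
Ylva is the sole taker at this level and receives the full 1/3.

Frida 1/3; Ingeborg 1/3; Ylva 1/3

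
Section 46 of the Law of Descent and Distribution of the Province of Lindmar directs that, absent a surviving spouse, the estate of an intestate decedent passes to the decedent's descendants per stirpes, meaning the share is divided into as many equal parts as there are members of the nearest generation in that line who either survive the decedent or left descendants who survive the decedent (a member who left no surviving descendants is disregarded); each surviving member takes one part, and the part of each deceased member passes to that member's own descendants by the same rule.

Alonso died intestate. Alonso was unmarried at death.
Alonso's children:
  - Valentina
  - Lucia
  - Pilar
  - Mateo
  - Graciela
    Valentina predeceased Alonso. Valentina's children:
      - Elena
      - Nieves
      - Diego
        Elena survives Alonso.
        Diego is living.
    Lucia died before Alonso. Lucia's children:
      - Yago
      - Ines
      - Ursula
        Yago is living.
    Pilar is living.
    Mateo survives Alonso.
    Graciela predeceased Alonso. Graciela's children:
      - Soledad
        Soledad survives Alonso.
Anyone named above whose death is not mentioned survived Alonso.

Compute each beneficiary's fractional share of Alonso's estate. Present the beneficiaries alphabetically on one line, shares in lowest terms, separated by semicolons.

Diego 1/15; Elena 1/15; Ines 1/15; Mateo 1/5; Nieves 1/15; Pilar 1/5; Soledad 1/5; Ursula 1/15; Yago 1/15

There is no surviving spouse, so the entire estate passes to Alonso's descendants per stirpes.
The estate is divided into 5 equal shares of 1/5 among Valentina, Lucia, Pilar, Mateo, Graciela.
Valentina predeceased; the 1/5 allotted to Valentina's branch passes to Valentina's issue by representation.
The 1/5 is divided into 3 equal shares of 1/15 among Elena, Nieves, Diego.
Elena is living and takes 1/15.
Nieves is living and takes 1/15.
Diego is living and takes 1/15.
Lucia predeceased; the 1/5 allotted to Lucia's branch passes to Lucia's issue by representation.
The 1/5 is divided into 3 equal shares of 1/15 among Yago, Ines, Ursula.
Yago is living and takes 1/15.
Ines is living and takes 1/15.
Ursula is living and takes 1/15.
Pilar is living and takes 1/5.
Mateo is living and takes 1/5.
Graciela predeceased; the 1/5 allotted to Graciela's branch passes to Graciela's issue by representation.
Soledad is the sole taker at this level and receives the full 1/5.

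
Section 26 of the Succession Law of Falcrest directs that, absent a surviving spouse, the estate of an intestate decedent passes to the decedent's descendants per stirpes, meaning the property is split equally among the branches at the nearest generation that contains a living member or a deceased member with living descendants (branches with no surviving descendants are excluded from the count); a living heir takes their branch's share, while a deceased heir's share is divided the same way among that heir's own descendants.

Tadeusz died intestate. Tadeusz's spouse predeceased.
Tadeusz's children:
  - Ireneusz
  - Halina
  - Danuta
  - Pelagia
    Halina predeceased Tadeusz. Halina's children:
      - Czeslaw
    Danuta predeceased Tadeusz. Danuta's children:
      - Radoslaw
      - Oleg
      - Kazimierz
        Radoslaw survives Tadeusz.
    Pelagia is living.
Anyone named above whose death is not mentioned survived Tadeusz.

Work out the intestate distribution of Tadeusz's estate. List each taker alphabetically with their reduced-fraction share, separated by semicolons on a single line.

Czeslaw 1/4; Ireneusz 1/4; Kazimierz 1/12; Oleg 1/12; Pelagia 1/4; Radoslaw 1/12

There is no surviving spouse, so the entire estate passes to Tadeusz's descendants per stirpes.
The estate is divided into 4 equal shares of 1/4 among Ireneusz, Halina, Danuta, Pelagia.
Ireneusz is living and takes 1/4.
Halina predeceased; the 1/4 allotted to Halina's branch passes to Halina's issue by representation.
Czeslaw is the sole taker at this level and receives the full 1/4.
Danuta predeceased; the 1/4 allotted to Danuta's branch passes to Danuta's issue by representation.
The 1/4 is divided into 3 equal shares of 1/12 among Radoslaw, Oleg, Kazimierz.
Radoslaw is living and takes 1/12.
Oleg is living and takes 1/12.
Kazimierz is living and takes 1/12.
Pelagia is living and takes 1/4.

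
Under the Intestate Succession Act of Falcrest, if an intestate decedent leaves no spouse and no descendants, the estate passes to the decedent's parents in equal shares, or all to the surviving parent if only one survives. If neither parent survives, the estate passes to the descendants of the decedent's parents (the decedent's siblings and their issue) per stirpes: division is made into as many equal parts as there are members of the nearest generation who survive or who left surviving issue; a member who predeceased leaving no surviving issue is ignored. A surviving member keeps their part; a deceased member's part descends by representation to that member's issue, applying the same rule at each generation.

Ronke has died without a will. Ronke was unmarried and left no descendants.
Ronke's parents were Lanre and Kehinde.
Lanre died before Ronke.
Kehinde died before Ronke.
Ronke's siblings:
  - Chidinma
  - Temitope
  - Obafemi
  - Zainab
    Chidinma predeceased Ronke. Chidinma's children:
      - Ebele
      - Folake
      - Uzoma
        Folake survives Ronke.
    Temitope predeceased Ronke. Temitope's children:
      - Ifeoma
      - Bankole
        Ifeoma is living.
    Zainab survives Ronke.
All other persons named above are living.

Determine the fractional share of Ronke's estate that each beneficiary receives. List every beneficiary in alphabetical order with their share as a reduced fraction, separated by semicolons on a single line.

Neither parent survives and there are no descendants, so the estate passes to Ronke's siblings and their issue per stirpes.
The estate is divided into 4 equal shares of 1/4 among Chidinma, Temitope, Obafemi, Zainab.
Chidinma predeceased; the 1/4 allotted to Chidinma's branch passes to Chidinma's issue by representation.
The 1/4 is divided into 3 equal shares of 1/12 among Ebele, Folake, Uzoma.
Ebele is living and takes 1/12.
Folake is living and takes 1/12.
Uzoma is living and takes 1/12.
Temitope predeceased; the 1/4 allotted to Temitope's branch passes to Temitope's issue by representation.
The 1/4 is divided into 2 equal shares of 1/8 among Ifeoma, Bankole.
Ifeoma is living and takes 1/8.
Bankole is living and takes 1/8.
Obafemi is living and takes 1/4.
Zainab is living and takes 1/4.

Bankole 1/8; Ebele 1/12; Folake 1/12; Ifeoma 1/8; Obafemi 1/4; Uzoma 1/12; Zainab 1/4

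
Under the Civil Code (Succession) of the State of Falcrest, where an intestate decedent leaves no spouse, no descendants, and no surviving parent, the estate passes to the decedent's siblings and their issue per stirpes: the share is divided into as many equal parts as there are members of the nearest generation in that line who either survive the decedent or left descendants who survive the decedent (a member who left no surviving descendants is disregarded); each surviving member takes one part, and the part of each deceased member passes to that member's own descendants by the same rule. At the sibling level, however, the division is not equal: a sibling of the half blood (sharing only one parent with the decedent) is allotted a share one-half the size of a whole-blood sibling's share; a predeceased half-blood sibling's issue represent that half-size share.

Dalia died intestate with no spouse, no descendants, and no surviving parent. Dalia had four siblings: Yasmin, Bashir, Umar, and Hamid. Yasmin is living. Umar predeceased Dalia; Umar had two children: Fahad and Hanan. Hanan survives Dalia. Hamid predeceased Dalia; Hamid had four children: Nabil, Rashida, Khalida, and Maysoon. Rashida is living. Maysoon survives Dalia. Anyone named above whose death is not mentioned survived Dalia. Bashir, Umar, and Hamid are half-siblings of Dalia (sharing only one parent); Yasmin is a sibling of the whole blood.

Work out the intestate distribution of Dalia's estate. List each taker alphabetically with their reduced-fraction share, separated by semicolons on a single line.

No spouse, descendants, or parent survives, so the estate passes to Dalia's siblings per stirpes.
Half-blood siblings count for one-half the weight of whole-blood siblings at the initial division.
Dividing 1 in proportion to weights (total weight 5/2): Yasmin (weight 1) → 2/5; Bashir (weight 1/2) → 1/5; Umar (weight 1/2) → 1/5; Hamid (weight 1/2) → 1/5.
Yasmin is living and takes 2/5.
Bashir is living and takes 1/5.
Umar predeceased; the 1/5 allotted to Umar's branch passes to Umar's issue by representation.
The 1/5 is divided into 2 equal shares of 1/10 among Fahad, Hanan.
Fahad is living and takes 1/10.
Hanan is living and takes 1/10.
Hamid predeceased; the 1/5 allotted to Hamid's branch passes to Hamid's issue by representation.
The 1/5 is divided into 4 equal shares of 1/20 among Nabil, Rashida, Khalida, Maysoon.
Nabil is living and takes 1/20.
Rashida is living and takes 1/20.
Khalida is living and takes 1/20.
Maysoon is living and takes 1/20.

Bashir 1/5; Fahad 1/10; Hanan 1/10; Khalida 1/20; Maysoon 1/20; Nabil 1/20; Rashida 1/20; Yasmin 2/5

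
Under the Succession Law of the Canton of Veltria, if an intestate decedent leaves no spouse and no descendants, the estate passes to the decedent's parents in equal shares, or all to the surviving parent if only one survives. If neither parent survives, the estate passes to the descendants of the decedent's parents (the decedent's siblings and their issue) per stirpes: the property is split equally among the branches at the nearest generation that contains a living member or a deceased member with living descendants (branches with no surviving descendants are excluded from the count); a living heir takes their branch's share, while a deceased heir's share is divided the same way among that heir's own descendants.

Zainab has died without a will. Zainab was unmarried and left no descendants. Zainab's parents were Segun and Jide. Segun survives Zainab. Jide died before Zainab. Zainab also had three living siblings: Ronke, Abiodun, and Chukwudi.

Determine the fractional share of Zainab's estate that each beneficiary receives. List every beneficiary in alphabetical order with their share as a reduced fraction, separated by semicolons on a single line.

Only one parent, Segun, survives, so Segun takes the entire estate. The siblings take nothing because a surviving parent has priority.

Segun 1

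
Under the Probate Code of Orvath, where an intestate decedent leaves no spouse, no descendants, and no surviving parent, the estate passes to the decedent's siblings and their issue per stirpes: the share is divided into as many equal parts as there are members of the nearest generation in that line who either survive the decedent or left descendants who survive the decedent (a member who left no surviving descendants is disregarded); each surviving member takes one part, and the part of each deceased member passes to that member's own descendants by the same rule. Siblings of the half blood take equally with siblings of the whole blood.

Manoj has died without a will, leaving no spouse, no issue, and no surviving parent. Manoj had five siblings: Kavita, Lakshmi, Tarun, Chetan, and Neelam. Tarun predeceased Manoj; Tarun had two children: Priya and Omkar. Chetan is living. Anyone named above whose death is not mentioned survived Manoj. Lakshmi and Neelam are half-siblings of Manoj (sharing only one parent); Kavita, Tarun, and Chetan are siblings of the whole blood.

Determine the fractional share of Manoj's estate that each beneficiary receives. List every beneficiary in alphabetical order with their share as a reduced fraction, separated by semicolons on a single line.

Chetan 1/5; Kavita 1/5; Lakshmi 1/5; Neelam 1/5; Omkar 1/10; Priya 1/10

No spouse, descendants, or parent survives, so the estate passes to Manoj's siblings per stirpes.
Half-blood and whole-blood siblings take equally under the stated rule.
The estate is divided into 5 equal shares of 1/5 among Kavita, Lakshmi, Tarun, Chetan, Neelam.
Kavita is living and takes 1/5.
Lakshmi is living and takes 1/5.
Tarun predeceased; the 1/5 allotted to Tarun's branch passes to Tarun's issue by representation.
The 1/5 is divided into 2 equal shares of 1/10 among Priya, Omkar.
Priya is living and takes 1/10.
Omkar is living and takes 1/10.
Chetan is living and takes 1/5.
Neelam is living and takes 1/5.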